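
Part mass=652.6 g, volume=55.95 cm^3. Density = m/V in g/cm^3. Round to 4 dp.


rho = 652.6 / 55.95 = 11.664 g/cm^3


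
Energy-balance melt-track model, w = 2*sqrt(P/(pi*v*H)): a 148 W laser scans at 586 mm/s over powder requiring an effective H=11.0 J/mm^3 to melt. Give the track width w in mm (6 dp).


w = 2*sqrt(148/(pi*586*11.0)) = 0.170978 mm


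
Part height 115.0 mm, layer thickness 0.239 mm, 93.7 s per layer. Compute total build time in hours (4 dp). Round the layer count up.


Layers = ceil(115.0/0.239) = 482
t = 482 * 93.7 / 3600 = 12.5454 hrs


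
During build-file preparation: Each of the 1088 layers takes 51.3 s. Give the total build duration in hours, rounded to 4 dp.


t = 1088 * 51.3 / 3600 = 15.504 hrs


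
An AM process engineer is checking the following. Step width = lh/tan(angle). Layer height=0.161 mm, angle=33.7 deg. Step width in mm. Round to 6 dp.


step = 0.161 / tan(33.7) = 0.241409 mm


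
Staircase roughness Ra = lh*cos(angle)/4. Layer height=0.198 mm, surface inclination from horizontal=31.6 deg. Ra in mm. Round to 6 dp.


Ra = 0.198 * cos(31.6) / 4 = 0.04216 mm


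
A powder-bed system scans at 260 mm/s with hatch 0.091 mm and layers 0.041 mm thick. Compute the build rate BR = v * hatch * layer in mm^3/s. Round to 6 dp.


Rate = 260 * 0.091 * 0.041 = 0.97006 mm^3/s


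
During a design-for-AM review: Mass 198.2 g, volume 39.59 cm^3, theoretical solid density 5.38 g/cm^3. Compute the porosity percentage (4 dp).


rho_part = 198.2 / 39.59 = 5.00631473 g/cm^3
Porosity = (1 - 5.00631473/5.38)*100 = 6.9458 %


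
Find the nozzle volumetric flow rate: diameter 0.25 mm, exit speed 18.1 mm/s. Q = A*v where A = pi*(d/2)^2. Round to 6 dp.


A = pi*(0.25/2)^2 = 0.04908739 mm^2
Q = 0.04908739 * 18.1 = 0.888482 mm^3/s


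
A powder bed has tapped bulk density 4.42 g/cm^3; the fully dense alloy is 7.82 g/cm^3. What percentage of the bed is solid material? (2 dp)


Packing = (4.42/7.82)*100 = 56.52 %


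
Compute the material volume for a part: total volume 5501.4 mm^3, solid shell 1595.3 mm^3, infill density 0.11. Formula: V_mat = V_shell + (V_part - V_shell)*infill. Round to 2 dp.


V_infill = (5501.4 - 1595.3) * 0.11 = 429.67
V_total = 1595.3 + 429.67 = 2024.97 mm^3


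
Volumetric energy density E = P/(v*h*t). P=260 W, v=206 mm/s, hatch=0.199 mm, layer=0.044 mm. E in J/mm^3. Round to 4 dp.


E = 260 / (206*0.199*0.044) = 144.1453 J/mm^3


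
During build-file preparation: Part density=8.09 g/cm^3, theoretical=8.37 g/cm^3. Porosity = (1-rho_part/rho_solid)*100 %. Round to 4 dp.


Porosity = (1-8.09/8.37)*100 = 3.3453 %


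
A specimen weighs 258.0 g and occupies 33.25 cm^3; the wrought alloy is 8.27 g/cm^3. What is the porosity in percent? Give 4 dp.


rho_part = 258.0 / 33.25 = 7.7593985 g/cm^3
Porosity = (1 - 7.7593985/8.27)*100 = 6.1741 %


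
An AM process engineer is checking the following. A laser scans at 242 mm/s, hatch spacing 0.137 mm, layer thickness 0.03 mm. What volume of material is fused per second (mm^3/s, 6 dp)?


Rate = 242 * 0.137 * 0.03 = 0.99462 mm^3/s


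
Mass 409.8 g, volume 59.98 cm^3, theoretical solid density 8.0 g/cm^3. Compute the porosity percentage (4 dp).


rho_part = 409.8 / 59.98 = 6.83227743 g/cm^3
Porosity = (1 - 6.83227743/8.0)*100 = 14.5965 %


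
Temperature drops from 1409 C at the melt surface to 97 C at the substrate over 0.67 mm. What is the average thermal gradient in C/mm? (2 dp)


G = (1409-97)/0.67 = 1958.21 C/mm


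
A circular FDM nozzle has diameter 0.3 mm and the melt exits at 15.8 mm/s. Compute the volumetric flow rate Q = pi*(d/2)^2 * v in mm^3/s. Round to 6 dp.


A = pi*(0.3/2)^2 = 0.07068583 mm^2
Q = 0.07068583 * 15.8 = 1.116836 mm^3/s


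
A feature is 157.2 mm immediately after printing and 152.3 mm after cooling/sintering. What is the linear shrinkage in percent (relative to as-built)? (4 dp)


Shrinkage = ((157.2-152.3)/157.2)*100 = 3.117 %


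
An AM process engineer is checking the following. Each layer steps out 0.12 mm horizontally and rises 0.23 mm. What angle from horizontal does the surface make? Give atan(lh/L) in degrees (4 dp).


angle = atan(0.23/0.12) = 62.4472 degrees


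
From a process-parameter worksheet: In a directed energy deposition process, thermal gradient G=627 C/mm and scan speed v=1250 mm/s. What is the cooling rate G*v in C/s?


CR = 627 * 1250 = 783750 C/s


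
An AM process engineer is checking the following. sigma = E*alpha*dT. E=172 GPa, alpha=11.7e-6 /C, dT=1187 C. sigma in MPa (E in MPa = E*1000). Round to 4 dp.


sigma = 172*1000 * 11.7e-6 * 1187 = 2388.7188 MPa


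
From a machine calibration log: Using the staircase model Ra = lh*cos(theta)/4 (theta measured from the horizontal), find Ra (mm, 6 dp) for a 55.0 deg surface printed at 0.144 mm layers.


Ra = 0.144 * cos(55.0) / 4 = 0.020649 mm


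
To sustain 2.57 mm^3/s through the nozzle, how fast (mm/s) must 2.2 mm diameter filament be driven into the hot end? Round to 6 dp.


A = pi*(2.2/2)^2 = 3.801327
v = 2.57 / 3.801327 = 0.67608 mm/s


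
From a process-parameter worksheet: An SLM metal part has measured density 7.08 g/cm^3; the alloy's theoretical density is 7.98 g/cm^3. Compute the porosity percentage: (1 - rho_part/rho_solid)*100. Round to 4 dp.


Porosity = (1-7.08/7.98)*100 = 11.2782 %


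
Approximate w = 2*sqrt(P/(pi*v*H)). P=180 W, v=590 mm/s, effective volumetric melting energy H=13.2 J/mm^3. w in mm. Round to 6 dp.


w = 2*sqrt(180/(pi*590*13.2)) = 0.171545 mm


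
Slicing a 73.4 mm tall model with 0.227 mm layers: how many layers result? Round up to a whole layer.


Layers = ceil(73.4/0.227) = 324


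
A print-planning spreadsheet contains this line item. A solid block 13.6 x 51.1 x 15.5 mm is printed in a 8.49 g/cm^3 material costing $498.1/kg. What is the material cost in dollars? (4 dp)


V = 13.6 * 51.1 * 15.5 = 10771.88 mm^3 = 10.77188 cm^3
Mass = 10.77188 * 8.49 / 1000 = 0.09145326 kg
Cost = 0.09145326 * 498.1 = 45.5529 $


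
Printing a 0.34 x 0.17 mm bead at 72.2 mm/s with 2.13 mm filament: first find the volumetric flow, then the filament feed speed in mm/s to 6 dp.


Q = 0.34 * 0.17 * 72.2 = 4.17316 mm^3/s
A_fil = pi*(2.13/2)^2 = 3.56327293 mm^2
v_feed = 4.17316 / 3.56327293 = 1.171159 mm/s


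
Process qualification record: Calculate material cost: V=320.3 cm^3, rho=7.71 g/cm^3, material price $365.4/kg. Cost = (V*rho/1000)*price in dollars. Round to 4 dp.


Mass = 320.3*7.71/1000 = 2.469513 kg
Cost = 2.469513 * 365.4 = 902.3601 $


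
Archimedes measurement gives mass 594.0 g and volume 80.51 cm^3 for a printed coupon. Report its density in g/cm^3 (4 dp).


rho = 594.0 / 80.51 = 7.378 g/cm^3


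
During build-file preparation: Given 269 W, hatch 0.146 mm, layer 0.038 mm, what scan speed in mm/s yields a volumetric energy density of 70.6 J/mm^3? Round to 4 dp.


v = 269 / (70.6*0.146*0.038) = 686.7697 mm/s


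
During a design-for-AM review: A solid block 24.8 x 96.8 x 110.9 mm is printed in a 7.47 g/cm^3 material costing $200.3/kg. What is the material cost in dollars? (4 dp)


V = 24.8 * 96.8 * 110.9 = 266230.976 mm^3 = 266.230976 cm^3
Mass = 266.230976 * 7.47 / 1000 = 1.98874539 kg
Cost = 1.98874539 * 200.3 = 398.3457 $


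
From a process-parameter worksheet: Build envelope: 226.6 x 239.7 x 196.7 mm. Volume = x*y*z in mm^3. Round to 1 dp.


V = 226.6 * 239.7 * 196.7 = 10683961.1 mm^3


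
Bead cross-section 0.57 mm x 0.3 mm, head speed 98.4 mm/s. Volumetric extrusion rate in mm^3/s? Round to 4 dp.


Rate = 0.57 * 0.3 * 98.4 = 16.8264 mm^3/s


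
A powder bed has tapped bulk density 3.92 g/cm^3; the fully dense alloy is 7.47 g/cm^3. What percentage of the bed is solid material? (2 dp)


Packing = (3.92/7.47)*100 = 52.48 %


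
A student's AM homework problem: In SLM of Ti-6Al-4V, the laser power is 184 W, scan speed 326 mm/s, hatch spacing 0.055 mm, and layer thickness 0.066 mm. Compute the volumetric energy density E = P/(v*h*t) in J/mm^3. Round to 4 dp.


E = 184 / (326*0.055*0.066) = 155.4868 J/mm^3


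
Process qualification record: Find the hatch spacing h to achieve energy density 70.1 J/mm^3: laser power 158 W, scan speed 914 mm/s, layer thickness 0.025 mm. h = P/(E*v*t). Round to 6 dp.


h = 158 / (70.1*914*0.025) = 0.09864 mm


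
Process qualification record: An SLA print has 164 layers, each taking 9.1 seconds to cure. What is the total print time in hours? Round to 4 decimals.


t = 164 * 9.1 / 3600 = 0.4146 hrs


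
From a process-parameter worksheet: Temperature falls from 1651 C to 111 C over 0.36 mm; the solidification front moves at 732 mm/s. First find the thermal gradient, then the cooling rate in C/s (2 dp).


G = (1651-111)/0.36 = 4277.77777778 C/mm
CR = 4277.77777778 * 732 = 3131333.33 C/s


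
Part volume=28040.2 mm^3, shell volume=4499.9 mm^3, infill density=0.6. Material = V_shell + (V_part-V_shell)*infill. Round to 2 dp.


V_infill = (28040.2 - 4499.9) * 0.6 = 14124.18
V_total = 4499.9 + 14124.18 = 18624.08 mm^3


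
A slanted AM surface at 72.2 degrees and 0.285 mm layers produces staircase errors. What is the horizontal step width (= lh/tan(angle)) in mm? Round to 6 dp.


step = 0.285 / tan(72.2) = 0.091503 mm


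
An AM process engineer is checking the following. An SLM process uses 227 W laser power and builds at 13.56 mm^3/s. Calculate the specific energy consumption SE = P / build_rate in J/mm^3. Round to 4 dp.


SE = 227 / 13.56 = 16.7404 J/mm^3


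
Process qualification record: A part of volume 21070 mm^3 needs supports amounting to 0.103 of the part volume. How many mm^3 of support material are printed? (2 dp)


V_support = 21070 * 0.103 = 2170.21 mm^3


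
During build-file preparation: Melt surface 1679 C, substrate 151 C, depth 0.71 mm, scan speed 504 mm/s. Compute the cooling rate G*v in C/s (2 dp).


G = (1679-151)/0.71 = 2152.11267606 C/mm
CR = 2152.11267606 * 504 = 1084664.79 C/s


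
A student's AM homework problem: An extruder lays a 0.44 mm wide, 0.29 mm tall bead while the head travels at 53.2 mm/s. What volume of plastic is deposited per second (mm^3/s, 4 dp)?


Rate = 0.44 * 0.29 * 53.2 = 6.7883 mm^3/s


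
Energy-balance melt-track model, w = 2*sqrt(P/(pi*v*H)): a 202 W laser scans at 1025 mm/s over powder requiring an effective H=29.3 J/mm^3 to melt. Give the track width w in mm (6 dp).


w = 2*sqrt(202/(pi*1025*29.3)) = 0.092541 mm


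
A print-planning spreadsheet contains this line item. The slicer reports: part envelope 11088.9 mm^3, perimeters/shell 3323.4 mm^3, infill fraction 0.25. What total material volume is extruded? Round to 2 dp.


V_infill = (11088.9 - 3323.4) * 0.25 = 1941.38
V_total = 3323.4 + 1941.38 = 5264.78 mm^3


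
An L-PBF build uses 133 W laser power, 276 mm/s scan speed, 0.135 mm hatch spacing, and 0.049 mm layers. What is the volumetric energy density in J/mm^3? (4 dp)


E = 133 / (276*0.135*0.049) = 72.8472 J/mm^3


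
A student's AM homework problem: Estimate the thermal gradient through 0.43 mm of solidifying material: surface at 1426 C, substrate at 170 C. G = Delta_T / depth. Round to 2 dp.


G = (1426-170)/0.43 = 2920.93 C/mm


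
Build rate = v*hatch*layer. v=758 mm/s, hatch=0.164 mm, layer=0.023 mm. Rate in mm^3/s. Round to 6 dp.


Rate = 758 * 0.164 * 0.023 = 2.859176 mm^3/s


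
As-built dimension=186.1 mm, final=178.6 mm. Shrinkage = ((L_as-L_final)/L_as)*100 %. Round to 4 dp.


Shrinkage = ((186.1-178.6)/186.1)*100 = 4.0301 %


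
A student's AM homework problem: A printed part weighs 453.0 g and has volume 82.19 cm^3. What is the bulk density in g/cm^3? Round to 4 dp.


rho = 453.0 / 82.19 = 5.5116 g/cm^3


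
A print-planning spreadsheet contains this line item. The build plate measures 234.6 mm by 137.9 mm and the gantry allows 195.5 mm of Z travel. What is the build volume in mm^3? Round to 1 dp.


V = 234.6 * 137.9 * 195.5 = 6324687.0 mm^3


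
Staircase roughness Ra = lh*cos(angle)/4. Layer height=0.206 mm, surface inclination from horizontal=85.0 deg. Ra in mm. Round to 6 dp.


Ra = 0.206 * cos(85.0) / 4 = 0.004489 mm


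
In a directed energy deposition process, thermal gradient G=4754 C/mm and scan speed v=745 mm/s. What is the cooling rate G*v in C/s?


CR = 4754 * 745 = 3541730 C/s


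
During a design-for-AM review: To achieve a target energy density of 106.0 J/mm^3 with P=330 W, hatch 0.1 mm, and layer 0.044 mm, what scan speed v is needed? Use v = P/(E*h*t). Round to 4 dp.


v = 330 / (106.0*0.1*0.044) = 707.5472 mm/s


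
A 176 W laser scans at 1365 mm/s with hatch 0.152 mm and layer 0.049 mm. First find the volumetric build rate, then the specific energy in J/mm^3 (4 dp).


Build rate = 1365 * 0.152 * 0.049 = 10.16652 mm^3/s
SE = 176 / 10.16652 = 17.3117 J/mm^3


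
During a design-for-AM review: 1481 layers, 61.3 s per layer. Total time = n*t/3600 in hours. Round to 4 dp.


t = 1481 * 61.3 / 3600 = 25.2181 hrs


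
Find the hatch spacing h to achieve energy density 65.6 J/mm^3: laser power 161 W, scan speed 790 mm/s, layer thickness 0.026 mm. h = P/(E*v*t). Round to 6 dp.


h = 161 / (65.6*790*0.026) = 0.119487 mm


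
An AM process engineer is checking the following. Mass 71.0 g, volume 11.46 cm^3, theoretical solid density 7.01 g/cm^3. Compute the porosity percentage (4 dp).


rho_part = 71.0 / 11.46 = 6.19546248 g/cm^3
Porosity = (1 - 6.19546248/7.01)*100 = 11.6197 %


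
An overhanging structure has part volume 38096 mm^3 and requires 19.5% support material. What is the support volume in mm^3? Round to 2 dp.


V_support = 38096 * 0.195 = 7428.72 mm^3


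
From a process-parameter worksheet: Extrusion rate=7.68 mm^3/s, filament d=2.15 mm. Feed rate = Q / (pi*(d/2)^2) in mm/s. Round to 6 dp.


A = pi*(2.15/2)^2 = 3.630503
v = 7.68 / 3.630503 = 2.115409 mm/s


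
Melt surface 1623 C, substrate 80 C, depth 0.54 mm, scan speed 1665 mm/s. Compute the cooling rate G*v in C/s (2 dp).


G = (1623-80)/0.54 = 2857.40740741 C/mm
CR = 2857.40740741 * 1665 = 4757583.33 C/s


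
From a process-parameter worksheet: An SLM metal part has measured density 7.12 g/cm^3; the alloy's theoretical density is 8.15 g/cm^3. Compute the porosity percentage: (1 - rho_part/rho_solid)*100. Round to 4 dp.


Porosity = (1-7.12/8.15)*100 = 12.638 %


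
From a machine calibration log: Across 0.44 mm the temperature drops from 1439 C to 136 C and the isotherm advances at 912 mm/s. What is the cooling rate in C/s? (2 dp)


G = (1439-136)/0.44 = 2961.36363636 C/mm
CR = 2961.36363636 * 912 = 2700763.64 C/s


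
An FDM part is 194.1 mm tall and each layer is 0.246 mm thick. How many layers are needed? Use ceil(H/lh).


Layers = ceil(194.1/0.246) = 790


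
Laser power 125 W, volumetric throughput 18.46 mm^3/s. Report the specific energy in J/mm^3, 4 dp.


SE = 125 / 18.46 = 6.7714 J/mm^3


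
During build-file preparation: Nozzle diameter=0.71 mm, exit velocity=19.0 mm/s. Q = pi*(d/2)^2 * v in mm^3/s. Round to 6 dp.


A = pi*(0.71/2)^2 = 0.39591921 mm^2
Q = 0.39591921 * 19.0 = 7.522465 mm^3/s


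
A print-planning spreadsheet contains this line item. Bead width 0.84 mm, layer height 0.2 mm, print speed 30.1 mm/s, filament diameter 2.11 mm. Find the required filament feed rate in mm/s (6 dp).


Q = 0.84 * 0.2 * 30.1 = 5.0568 mm^3/s
A_fil = pi*(2.11/2)^2 = 3.49667116 mm^2
v_feed = 5.0568 / 3.49667116 = 1.446175 mm/s


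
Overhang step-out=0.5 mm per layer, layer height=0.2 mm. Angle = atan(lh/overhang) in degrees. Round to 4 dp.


angle = atan(0.2/0.5) = 21.8014 degrees


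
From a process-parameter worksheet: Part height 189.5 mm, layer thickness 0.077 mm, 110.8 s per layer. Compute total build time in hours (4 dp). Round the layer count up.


Layers = ceil(189.5/0.077) = 2462
t = 2462 * 110.8 / 3600 = 75.7749 hrs


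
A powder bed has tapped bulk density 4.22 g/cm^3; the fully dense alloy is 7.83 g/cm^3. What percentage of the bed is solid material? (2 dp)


Packing = (4.22/7.83)*100 = 53.9 %


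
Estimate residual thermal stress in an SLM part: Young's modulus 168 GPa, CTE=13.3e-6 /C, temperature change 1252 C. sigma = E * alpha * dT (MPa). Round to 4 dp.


sigma = 168*1000 * 13.3e-6 * 1252 = 2797.4688 MPa


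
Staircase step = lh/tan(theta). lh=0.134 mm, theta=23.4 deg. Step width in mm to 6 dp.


step = 0.134 / tan(23.4) = 0.309656 mm


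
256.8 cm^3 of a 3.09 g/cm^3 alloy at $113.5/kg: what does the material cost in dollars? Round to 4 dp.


Mass = 256.8*3.09/1000 = 0.793512 kg
Cost = 0.793512 * 113.5 = 90.0636 $


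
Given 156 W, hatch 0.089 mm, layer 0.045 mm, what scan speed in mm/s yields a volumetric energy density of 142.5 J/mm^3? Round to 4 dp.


v = 156 / (142.5*0.089*0.045) = 273.3425 mm/s


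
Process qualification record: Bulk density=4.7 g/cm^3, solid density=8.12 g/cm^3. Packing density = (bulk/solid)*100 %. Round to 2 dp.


Packing = (4.7/8.12)*100 = 57.88 %


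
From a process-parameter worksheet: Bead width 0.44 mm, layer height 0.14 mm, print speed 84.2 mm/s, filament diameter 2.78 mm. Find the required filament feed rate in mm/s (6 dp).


Q = 0.44 * 0.14 * 84.2 = 5.18672 mm^3/s
A_fil = pi*(2.78/2)^2 = 6.06987117 mm^2
v_feed = 5.18672 / 6.06987117 = 0.854502 mm/s


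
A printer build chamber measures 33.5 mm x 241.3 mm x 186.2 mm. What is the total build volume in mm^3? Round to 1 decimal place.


V = 33.5 * 241.3 * 186.2 = 1505157.0 mm^3


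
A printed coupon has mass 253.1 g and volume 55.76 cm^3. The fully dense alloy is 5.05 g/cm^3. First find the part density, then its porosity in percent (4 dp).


rho_part = 253.1 / 55.76 = 4.53909613 g/cm^3
Porosity = (1 - 4.53909613/5.05)*100 = 10.1169 %


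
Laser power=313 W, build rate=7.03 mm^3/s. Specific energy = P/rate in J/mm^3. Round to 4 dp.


SE = 313 / 7.03 = 44.5235 J/mm^3


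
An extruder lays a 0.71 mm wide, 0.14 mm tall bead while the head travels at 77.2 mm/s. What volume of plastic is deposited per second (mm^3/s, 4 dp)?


Rate = 0.71 * 0.14 * 77.2 = 7.6737 mm^3/s


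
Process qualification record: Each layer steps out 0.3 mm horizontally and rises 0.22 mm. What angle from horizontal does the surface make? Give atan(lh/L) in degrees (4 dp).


angle = atan(0.22/0.3) = 36.2538 degrees


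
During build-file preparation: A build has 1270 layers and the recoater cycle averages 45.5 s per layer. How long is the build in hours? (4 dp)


t = 1270 * 45.5 / 3600 = 16.0514 hrs


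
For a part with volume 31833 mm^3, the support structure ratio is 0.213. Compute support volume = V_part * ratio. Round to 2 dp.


V_support = 31833 * 0.213 = 6780.43 mm^3


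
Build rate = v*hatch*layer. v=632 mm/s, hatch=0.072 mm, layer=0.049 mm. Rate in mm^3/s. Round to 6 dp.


Rate = 632 * 0.072 * 0.049 = 2.229696 mm^3/s


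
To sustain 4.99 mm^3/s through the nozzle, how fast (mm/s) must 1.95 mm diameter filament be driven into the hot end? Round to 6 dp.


A = pi*(1.95/2)^2 = 2.986477
v = 4.99 / 2.986477 = 1.670865 mm/s


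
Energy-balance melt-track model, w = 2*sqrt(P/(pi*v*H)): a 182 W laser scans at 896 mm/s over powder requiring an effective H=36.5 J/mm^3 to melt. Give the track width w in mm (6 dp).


w = 2*sqrt(182/(pi*896*36.5)) = 0.084176 mm


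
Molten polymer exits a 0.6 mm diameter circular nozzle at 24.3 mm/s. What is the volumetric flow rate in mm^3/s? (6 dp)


A = pi*(0.6/2)^2 = 0.28274334 mm^2
Q = 0.28274334 * 24.3 = 6.870663 mm^3/s


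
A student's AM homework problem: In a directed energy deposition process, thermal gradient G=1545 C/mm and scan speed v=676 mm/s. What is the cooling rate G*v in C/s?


CR = 1545 * 676 = 1044420 C/s


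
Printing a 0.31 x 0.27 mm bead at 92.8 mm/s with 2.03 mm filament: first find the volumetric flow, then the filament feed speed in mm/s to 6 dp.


Q = 0.31 * 0.27 * 92.8 = 7.76736 mm^3/s
A_fil = pi*(2.03/2)^2 = 3.23654729 mm^2
v_feed = 7.76736 / 3.23654729 = 2.399891 mm/s


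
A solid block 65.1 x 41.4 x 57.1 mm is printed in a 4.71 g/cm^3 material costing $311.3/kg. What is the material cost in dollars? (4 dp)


V = 65.1 * 41.4 * 57.1 = 153892.494 mm^3 = 153.892494 cm^3
Mass = 153.892494 * 4.71 / 1000 = 0.72483365 kg
Cost = 0.72483365 * 311.3 = 225.6407 $


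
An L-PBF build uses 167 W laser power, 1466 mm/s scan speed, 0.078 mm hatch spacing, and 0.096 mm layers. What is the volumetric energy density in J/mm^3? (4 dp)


E = 167 / (1466*0.078*0.096) = 15.2131 J/mm^3


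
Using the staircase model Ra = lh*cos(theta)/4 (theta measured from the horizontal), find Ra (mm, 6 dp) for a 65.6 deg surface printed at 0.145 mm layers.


Ra = 0.145 * cos(65.6) / 4 = 0.014975 mm


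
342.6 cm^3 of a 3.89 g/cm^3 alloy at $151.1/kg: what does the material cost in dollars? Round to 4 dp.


Mass = 342.6*3.89/1000 = 1.332714 kg
Cost = 1.332714 * 151.1 = 201.3731 $


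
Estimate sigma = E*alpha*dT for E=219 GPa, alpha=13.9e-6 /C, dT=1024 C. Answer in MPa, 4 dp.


sigma = 219*1000 * 13.9e-6 * 1024 = 3117.1584 MPa


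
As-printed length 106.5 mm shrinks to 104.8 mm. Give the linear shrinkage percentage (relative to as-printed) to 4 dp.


Shrinkage = ((106.5-104.8)/106.5)*100 = 1.5962 %


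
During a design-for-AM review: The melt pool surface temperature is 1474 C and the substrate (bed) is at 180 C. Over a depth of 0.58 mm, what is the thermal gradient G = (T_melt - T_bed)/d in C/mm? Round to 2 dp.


G = (1474-180)/0.58 = 2231.03 C/mm


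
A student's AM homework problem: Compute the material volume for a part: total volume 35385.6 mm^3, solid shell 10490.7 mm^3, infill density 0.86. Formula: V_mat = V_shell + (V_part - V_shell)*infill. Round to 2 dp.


V_infill = (35385.6 - 10490.7) * 0.86 = 21409.61
V_total = 10490.7 + 21409.61 = 31900.31 mm^3


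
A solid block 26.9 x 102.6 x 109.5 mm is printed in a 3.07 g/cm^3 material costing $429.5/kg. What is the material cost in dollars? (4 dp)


V = 26.9 * 102.6 * 109.5 = 302213.43 mm^3 = 302.21343 cm^3
Mass = 302.21343 * 3.07 / 1000 = 0.92779523 kg
Cost = 0.92779523 * 429.5 = 398.4881 $


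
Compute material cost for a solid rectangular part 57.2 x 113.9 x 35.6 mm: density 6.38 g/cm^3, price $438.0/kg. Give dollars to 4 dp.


V = 57.2 * 113.9 * 35.6 = 231936.848 mm^3 = 231.936848 cm^3
Mass = 231.936848 * 6.38 / 1000 = 1.47975709 kg
Cost = 1.47975709 * 438.0 = 648.1336 $


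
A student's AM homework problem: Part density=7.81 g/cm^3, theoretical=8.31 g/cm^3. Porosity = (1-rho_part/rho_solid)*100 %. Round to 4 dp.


Porosity = (1-7.81/8.31)*100 = 6.0168 %


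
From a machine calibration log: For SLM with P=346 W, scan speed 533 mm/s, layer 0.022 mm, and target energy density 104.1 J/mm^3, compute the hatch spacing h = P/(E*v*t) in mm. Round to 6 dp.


h = 346 / (104.1*533*0.022) = 0.283449 mm


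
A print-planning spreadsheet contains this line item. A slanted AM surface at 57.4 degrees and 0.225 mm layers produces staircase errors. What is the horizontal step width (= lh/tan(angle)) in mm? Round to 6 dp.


step = 0.225 / tan(57.4) = 0.143894 mm


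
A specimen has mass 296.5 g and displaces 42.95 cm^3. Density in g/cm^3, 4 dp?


rho = 296.5 / 42.95 = 6.9034 g/cm^3


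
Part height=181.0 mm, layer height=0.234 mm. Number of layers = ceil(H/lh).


Layers = ceil(181.0/0.234) = 774


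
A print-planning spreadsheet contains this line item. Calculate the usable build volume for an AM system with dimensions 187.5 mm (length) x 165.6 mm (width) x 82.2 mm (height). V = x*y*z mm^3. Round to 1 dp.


V = 187.5 * 165.6 * 82.2 = 2552310.0 mm^3


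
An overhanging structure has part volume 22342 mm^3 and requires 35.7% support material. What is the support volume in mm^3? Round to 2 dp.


V_support = 22342 * 0.357 = 7976.09 mm^3


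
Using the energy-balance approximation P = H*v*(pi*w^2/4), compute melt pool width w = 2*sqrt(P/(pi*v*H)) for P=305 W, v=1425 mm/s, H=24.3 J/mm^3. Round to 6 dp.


w = 2*sqrt(305/(pi*1425*24.3)) = 0.1059 mm


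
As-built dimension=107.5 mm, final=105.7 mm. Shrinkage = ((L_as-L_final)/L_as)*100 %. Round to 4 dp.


Shrinkage = ((107.5-105.7)/107.5)*100 = 1.6744 %


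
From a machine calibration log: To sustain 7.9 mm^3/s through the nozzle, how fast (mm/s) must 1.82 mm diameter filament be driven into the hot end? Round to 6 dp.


A = pi*(1.82/2)^2 = 2.601553
v = 7.9 / 2.601553 = 3.036648 mm/s


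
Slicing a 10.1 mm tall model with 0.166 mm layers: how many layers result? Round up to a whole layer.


Layers = ceil(10.1/0.166) = 61


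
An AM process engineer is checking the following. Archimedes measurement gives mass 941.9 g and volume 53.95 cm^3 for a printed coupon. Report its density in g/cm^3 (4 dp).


rho = 941.9 / 53.95 = 17.4588 g/cm^3


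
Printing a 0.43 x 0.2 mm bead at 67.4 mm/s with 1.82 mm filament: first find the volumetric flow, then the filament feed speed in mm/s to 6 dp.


Q = 0.43 * 0.2 * 67.4 = 5.7964 mm^3/s
A_fil = pi*(1.82/2)^2 = 2.60155288 mm^2
v_feed = 5.7964 / 2.60155288 = 2.228054 mm/s


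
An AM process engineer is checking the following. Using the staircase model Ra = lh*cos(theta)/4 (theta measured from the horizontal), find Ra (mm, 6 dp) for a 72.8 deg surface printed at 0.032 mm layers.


Ra = 0.032 * cos(72.8) / 4 = 0.002366 mm


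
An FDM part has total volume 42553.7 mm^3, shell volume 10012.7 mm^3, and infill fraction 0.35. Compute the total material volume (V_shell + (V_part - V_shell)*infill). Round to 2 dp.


V_infill = (42553.7 - 10012.7) * 0.35 = 11389.35
V_total = 10012.7 + 11389.35 = 21402.05 mm^3


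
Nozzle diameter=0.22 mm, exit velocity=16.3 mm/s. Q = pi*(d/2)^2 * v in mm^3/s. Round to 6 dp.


A = pi*(0.22/2)^2 = 0.03801327 mm^2
Q = 0.03801327 * 16.3 = 0.619616 mm^3/s


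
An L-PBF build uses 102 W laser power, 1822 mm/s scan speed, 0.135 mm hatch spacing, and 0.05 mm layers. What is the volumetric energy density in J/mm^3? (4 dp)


E = 102 / (1822*0.135*0.05) = 8.2937 J/mm^3


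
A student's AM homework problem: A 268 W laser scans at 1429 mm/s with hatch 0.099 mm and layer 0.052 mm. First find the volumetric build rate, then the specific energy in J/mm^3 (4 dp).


Build rate = 1429 * 0.099 * 0.052 = 7.356492 mm^3/s
SE = 268 / 7.356492 = 36.4304 J/mm^3


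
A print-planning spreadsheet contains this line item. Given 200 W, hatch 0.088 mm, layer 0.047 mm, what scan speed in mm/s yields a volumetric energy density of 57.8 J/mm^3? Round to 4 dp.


v = 200 / (57.8*0.088*0.047) = 836.6073 mm/s


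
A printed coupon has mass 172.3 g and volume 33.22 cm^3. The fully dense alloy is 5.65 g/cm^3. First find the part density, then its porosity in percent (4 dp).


rho_part = 172.3 / 33.22 = 5.18663456 g/cm^3
Porosity = (1 - 5.18663456/5.65)*100 = 8.2012 %


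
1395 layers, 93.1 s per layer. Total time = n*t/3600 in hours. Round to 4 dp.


t = 1395 * 93.1 / 3600 = 36.0763 hrs


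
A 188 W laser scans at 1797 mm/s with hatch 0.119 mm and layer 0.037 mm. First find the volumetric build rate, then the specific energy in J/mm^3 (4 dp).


Build rate = 1797 * 0.119 * 0.037 = 7.912191 mm^3/s
SE = 188 / 7.912191 = 23.7608 J/mm^3


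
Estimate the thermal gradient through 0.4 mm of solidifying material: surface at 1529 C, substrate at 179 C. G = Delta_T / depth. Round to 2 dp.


G = (1529-179)/0.4 = 3375.0 C/mm


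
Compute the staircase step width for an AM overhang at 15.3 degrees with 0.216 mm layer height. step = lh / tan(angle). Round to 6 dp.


step = 0.216 / tan(15.3) = 0.789563 mm


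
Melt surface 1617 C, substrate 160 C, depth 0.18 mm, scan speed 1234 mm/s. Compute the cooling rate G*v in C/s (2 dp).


G = (1617-160)/0.18 = 8094.44444444 C/mm
CR = 8094.44444444 * 1234 = 9988544.44 C/s


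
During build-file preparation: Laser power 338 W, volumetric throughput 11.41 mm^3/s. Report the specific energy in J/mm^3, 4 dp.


SE = 338 / 11.41 = 29.6231 J/mm^3


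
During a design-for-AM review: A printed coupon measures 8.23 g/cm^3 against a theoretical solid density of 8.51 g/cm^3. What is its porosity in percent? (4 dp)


Porosity = (1-8.23/8.51)*100 = 3.2902 %


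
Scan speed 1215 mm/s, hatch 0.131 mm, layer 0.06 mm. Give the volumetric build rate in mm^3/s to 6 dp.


Rate = 1215 * 0.131 * 0.06 = 9.5499 mm^3/s


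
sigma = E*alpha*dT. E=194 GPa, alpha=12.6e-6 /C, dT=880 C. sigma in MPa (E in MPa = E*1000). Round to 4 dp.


sigma = 194*1000 * 12.6e-6 * 880 = 2151.072 MPa


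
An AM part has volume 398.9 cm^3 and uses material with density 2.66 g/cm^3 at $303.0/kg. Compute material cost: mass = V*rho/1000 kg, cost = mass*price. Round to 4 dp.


Mass = 398.9*2.66/1000 = 1.061074 kg
Cost = 1.061074 * 303.0 = 321.5054 $


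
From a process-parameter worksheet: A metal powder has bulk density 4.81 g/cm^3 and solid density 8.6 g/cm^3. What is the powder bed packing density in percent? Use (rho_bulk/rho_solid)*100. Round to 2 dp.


Packing = (4.81/8.6)*100 = 55.93 %


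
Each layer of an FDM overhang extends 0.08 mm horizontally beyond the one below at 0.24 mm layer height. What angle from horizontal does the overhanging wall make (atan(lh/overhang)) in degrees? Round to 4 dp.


angle = atan(0.24/0.08) = 71.5651 degrees


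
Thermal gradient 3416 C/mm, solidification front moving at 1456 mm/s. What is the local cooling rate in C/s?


CR = 3416 * 1456 = 4973696 C/s


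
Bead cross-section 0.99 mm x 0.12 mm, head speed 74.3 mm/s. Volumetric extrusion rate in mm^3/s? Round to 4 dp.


Rate = 0.99 * 0.12 * 74.3 = 8.8268 mm^3/s


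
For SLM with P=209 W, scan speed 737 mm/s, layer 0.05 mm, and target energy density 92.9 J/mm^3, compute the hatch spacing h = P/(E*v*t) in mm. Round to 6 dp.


h = 209 / (92.9*737*0.05) = 0.061051 mm


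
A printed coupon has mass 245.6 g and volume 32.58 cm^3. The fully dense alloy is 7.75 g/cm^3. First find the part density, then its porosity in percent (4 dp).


rho_part = 245.6 / 32.58 = 7.5383671 g/cm^3
Porosity = (1 - 7.5383671/7.75)*100 = 2.7307 %


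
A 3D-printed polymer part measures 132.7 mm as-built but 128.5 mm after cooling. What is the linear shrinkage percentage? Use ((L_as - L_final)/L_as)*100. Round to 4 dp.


Shrinkage = ((132.7-128.5)/132.7)*100 = 3.165 %


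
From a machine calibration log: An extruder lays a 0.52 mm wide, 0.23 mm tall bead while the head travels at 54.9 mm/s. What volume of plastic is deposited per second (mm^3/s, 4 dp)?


Rate = 0.52 * 0.23 * 54.9 = 6.566 mm^3/s


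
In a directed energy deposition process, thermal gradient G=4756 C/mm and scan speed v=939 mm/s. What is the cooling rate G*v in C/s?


CR = 4756 * 939 = 4465884 C/s


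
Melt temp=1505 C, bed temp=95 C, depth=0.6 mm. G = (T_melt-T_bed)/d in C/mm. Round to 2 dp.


G = (1505-95)/0.6 = 2350.0 C/mm


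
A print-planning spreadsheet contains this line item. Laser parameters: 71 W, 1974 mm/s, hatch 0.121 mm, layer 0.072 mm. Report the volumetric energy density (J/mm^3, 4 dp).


E = 71 / (1974*0.121*0.072) = 4.1285 J/mm^3


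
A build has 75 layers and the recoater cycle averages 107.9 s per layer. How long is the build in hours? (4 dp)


t = 75 * 107.9 / 3600 = 2.2479 hrs


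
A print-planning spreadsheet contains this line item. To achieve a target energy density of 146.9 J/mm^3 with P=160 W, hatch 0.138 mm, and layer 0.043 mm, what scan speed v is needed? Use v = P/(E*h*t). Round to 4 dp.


v = 160 / (146.9*0.138*0.043) = 183.5484 mm/s


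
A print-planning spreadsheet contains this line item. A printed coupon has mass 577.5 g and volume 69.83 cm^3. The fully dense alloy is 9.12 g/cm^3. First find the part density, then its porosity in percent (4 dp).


rho_part = 577.5 / 69.83 = 8.27008449 g/cm^3
Porosity = (1 - 8.27008449/9.12)*100 = 9.3192 %


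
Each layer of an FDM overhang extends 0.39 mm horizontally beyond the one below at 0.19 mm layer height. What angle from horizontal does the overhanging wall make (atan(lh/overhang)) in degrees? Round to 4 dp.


angle = atan(0.19/0.39) = 25.9744 degrees


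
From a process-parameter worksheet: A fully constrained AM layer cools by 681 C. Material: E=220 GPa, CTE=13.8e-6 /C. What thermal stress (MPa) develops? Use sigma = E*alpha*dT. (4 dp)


sigma = 220*1000 * 13.8e-6 * 681 = 2067.516 MPa


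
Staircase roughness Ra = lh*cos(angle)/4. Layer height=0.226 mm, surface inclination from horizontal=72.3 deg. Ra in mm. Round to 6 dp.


Ra = 0.226 * cos(72.3) / 4 = 0.017178 mm


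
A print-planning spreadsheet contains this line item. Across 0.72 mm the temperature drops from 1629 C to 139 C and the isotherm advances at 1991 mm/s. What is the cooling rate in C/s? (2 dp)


G = (1629-139)/0.72 = 2069.44444444 C/mm
CR = 2069.44444444 * 1991 = 4120263.89 C/s


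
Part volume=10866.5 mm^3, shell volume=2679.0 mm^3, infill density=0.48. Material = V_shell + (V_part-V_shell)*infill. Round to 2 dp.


V_infill = (10866.5 - 2679.0) * 0.48 = 3930.0
V_total = 2679.0 + 3930.0 = 6609.0 mm^3


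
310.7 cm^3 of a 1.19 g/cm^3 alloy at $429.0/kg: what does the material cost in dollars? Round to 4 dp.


Mass = 310.7*1.19/1000 = 0.369733 kg
Cost = 0.369733 * 429.0 = 158.6155 $


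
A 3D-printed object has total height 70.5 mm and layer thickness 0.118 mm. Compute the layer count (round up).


Layers = ceil(70.5/0.118) = 598


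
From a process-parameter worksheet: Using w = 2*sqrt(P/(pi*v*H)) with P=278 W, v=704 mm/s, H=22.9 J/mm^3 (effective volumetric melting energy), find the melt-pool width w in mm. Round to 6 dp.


w = 2*sqrt(278/(pi*704*22.9)) = 0.148174 mm


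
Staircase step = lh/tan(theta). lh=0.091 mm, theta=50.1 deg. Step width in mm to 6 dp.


step = 0.091 / tan(50.1) = 0.076088 mm


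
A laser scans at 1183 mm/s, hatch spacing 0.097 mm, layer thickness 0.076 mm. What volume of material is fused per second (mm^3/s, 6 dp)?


Rate = 1183 * 0.097 * 0.076 = 8.721076 mm^3/s


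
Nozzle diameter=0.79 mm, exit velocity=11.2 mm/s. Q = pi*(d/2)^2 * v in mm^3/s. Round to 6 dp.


A = pi*(0.79/2)^2 = 0.49016699 mm^2
Q = 0.49016699 * 11.2 = 5.48987 mm^3/s


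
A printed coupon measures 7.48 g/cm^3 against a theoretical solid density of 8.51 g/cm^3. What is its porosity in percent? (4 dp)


Porosity = (1-7.48/8.51)*100 = 12.1034 %


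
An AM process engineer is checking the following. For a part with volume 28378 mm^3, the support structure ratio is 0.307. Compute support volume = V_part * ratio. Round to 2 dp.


V_support = 28378 * 0.307 = 8712.05 mm^3


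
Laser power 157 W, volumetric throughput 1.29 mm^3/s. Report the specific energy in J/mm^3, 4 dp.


SE = 157 / 1.29 = 121.7054 J/mm^3


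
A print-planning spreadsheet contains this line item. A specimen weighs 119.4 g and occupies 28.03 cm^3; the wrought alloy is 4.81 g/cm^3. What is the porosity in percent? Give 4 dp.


rho_part = 119.4 / 28.03 = 4.25972173 g/cm^3
Porosity = (1 - 4.25972173/4.81)*100 = 11.4403 %


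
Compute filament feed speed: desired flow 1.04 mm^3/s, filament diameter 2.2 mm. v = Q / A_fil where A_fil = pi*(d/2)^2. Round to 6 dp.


A = pi*(2.2/2)^2 = 3.801327
v = 1.04 / 3.801327 = 0.273589 mm/s


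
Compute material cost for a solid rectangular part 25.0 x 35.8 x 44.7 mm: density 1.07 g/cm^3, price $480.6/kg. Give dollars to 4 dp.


V = 25.0 * 35.8 * 44.7 = 40006.5 mm^3 = 40.0065 cm^3
Mass = 40.0065 * 1.07 / 1000 = 0.04280696 kg
Cost = 0.04280696 * 480.6 = 20.573 $


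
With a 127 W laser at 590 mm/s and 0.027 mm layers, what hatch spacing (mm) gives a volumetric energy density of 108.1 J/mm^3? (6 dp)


h = 127 / (108.1*590*0.027) = 0.07375 mm


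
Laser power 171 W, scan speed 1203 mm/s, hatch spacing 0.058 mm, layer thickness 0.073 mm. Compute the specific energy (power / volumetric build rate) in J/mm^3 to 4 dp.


Build rate = 1203 * 0.058 * 0.073 = 5.093502 mm^3/s
SE = 171 / 5.093502 = 33.5722 J/mm^3


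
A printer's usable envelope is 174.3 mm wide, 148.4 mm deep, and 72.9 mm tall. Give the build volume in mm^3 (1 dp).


V = 174.3 * 148.4 * 72.9 = 1885640.1 mm^3


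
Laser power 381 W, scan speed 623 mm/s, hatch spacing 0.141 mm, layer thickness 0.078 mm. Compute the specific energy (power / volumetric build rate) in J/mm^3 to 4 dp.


Build rate = 623 * 0.141 * 0.078 = 6.851754 mm^3/s
SE = 381 / 6.851754 = 55.6062 J/mm^3


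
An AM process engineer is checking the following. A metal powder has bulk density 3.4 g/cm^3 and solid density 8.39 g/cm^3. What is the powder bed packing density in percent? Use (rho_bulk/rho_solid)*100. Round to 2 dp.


Packing = (3.4/8.39)*100 = 40.52 %


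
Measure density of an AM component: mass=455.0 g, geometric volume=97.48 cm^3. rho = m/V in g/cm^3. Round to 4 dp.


rho = 455.0 / 97.48 = 4.6676 g/cm^3


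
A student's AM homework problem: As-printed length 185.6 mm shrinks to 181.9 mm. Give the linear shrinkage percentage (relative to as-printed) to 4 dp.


Shrinkage = ((185.6-181.9)/185.6)*100 = 1.9935 %


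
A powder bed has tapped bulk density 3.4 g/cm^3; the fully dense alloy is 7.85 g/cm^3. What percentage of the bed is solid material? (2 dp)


Packing = (3.4/7.85)*100 = 43.31 %


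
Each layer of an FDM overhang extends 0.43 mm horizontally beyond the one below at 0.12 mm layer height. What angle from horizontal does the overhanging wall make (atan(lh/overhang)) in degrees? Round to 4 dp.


angle = atan(0.12/0.43) = 15.5928 degrees


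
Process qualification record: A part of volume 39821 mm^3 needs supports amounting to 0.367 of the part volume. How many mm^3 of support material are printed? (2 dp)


V_support = 39821 * 0.367 = 14614.31 mm^3


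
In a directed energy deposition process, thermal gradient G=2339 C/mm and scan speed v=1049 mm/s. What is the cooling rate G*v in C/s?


CR = 2339 * 1049 = 2453611 C/s


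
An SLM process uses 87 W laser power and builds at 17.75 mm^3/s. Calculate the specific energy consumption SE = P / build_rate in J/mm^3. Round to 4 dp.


SE = 87 / 17.75 = 4.9014 J/mm^3


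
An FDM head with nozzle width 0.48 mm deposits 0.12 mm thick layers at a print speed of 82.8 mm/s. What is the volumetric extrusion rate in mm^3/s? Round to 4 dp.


Rate = 0.48 * 0.12 * 82.8 = 4.7693 mm^3/s


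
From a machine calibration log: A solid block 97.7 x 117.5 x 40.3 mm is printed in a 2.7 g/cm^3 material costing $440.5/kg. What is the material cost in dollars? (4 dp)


V = 97.7 * 117.5 * 40.3 = 462633.925 mm^3 = 462.633925 cm^3
Mass = 462.633925 * 2.7 / 1000 = 1.2491116 kg
Cost = 1.2491116 * 440.5 = 550.2337 $


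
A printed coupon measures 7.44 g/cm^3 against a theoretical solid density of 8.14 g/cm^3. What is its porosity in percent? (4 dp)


Porosity = (1-7.44/8.14)*100 = 8.5995 %


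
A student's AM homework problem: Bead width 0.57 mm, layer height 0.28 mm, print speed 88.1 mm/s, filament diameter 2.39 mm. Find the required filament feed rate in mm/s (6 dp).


Q = 0.57 * 0.28 * 88.1 = 14.06076 mm^3/s
A_fil = pi*(2.39/2)^2 = 4.48627285 mm^2
v_feed = 14.06076 / 4.48627285 = 3.134174 mm/s


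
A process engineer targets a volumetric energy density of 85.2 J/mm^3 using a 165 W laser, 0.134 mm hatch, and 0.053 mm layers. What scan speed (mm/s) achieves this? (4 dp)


v = 165 / (85.2*0.134*0.053) = 272.6865 mm/s


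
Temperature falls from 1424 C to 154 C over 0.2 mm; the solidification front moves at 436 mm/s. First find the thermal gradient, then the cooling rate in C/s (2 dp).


G = (1424-154)/0.2 = 6350.0 C/mm
CR = 6350.0 * 436 = 2768600.0 C/s
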